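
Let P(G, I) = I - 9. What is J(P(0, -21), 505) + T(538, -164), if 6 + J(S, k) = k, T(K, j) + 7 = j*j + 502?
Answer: 27890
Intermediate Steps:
T(K, j) = 495 + j**2 (T(K, j) = -7 + (j*j + 502) = -7 + (j**2 + 502) = -7 + (502 + j**2) = 495 + j**2)
P(G, I) = -9 + I
J(S, k) = -6 + k
J(P(0, -21), 505) + T(538, -164) = (-6 + 505) + (495 + (-164)**2) = 499 + (495 + 26896) = 499 + 27391 = 27890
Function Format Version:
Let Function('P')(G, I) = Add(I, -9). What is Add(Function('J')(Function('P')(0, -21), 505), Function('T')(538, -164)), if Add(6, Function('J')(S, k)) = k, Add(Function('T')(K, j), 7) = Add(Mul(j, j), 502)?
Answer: 27890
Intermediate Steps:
Function('T')(K, j) = Add(495, Pow(j, 2)) (Function('T')(K, j) = Add(-7, Add(Mul(j, j), 502)) = Add(-7, Add(Pow(j, 2), 502)) = Add(-7, Add(502, Pow(j, 2))) = Add(495, Pow(j, 2)))
Function('P')(G, I) = Add(-9, I)
Function('J')(S, k) = Add(-6, k)
Add(Function('J')(Function('P')(0, -21), 505), Function('T')(538, -164)) = Add(Add(-6, 505), Add(495, Pow(-164, 2))) = Add(499, Add(495, 26896)) = Add(499, 27391) = 27890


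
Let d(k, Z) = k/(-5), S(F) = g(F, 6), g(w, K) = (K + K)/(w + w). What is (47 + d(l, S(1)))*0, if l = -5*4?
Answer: 0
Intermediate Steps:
g(w, K) = K/w (g(w, K) = (2*K)/((2*w)) = (2*K)*(1/(2*w)) = K/w)
S(F) = 6/F
l = -20
d(k, Z) = -k/5 (d(k, Z) = k*(-1/5) = -k/5)
(47 + d(l, S(1)))*0 = (47 - 1/5*(-20))*0 = (47 + 4)*0 = 51*0 = 0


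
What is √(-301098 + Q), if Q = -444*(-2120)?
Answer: √640182 ≈ 800.11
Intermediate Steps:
Q = 941280
√(-301098 + Q) = √(-301098 + 941280) = √640182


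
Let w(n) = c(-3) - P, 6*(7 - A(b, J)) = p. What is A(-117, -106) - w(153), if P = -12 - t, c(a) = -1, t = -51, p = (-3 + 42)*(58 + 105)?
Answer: -2025/2 ≈ -1012.5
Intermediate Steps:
p = 6357 (p = 39*163 = 6357)
A(b, J) = -2105/2 (A(b, J) = 7 - ⅙*6357 = 7 - 2119/2 = -2105/2)
P = 39 (P = -12 - 1*(-51) = -12 + 51 = 39)
w(n) = -40 (w(n) = -1 - 1*39 = -1 - 39 = -40)
A(-117, -106) - w(153) = -2105/2 - 1*(-40) = -2105/2 + 40 = -2025/2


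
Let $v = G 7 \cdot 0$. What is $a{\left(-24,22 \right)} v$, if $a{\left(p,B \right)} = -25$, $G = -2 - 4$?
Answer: $0$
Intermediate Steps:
$G = -6$ ($G = -2 - 4 = -6$)
$v = 0$ ($v = \left(-6\right) 7 \cdot 0 = \left(-42\right) 0 = 0$)
$a{\left(-24,22 \right)} v = \left(-25\right) 0 = 0$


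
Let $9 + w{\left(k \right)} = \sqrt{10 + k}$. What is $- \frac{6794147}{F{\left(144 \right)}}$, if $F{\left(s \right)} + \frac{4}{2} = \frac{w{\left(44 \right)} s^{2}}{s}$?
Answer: $\frac{4409401403}{282530} + \frac{733767876 \sqrt{6}}{141265} \approx 28330.0$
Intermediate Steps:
$w{\left(k \right)} = -9 + \sqrt{10 + k}$
$F{\left(s \right)} = -2 + s \left(-9 + 3 \sqrt{6}\right)$ ($F{\left(s \right)} = -2 + \frac{\left(-9 + \sqrt{10 + 44}\right) s^{2}}{s} = -2 + \frac{\left(-9 + \sqrt{54}\right) s^{2}}{s} = -2 + \frac{\left(-9 + 3 \sqrt{6}\right) s^{2}}{s} = -2 + \frac{s^{2} \left(-9 + 3 \sqrt{6}\right)}{s} = -2 + s \left(-9 + 3 \sqrt{6}\right)$)
$- \frac{6794147}{F{\left(144 \right)}} = - \frac{6794147}{-2 - 432 \left(3 - \sqrt{6}\right)} = - \frac{6794147}{-2 - \left(1296 - 432 \sqrt{6}\right)} = - \frac{6794147}{-1298 + 432 \sqrt{6}}$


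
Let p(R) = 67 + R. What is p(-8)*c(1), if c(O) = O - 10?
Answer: -531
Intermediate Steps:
c(O) = -10 + O
p(-8)*c(1) = (67 - 8)*(-10 + 1) = 59*(-9) = -531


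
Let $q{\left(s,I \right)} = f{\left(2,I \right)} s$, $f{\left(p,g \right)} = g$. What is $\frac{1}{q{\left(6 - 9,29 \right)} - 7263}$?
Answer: $- \frac{1}{7350} \approx -0.00013605$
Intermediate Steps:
$q{\left(s,I \right)} = I s$
$\frac{1}{q{\left(6 - 9,29 \right)} - 7263} = \frac{1}{29 \left(6 - 9\right) - 7263} = \frac{1}{29 \left(-3\right) - 7263} = \frac{1}{-87 - 7263} = \frac{1}{-7350} = - \frac{1}{7350}$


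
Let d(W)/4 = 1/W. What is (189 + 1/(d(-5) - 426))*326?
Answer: 65741323/1067 ≈ 61613.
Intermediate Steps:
d(W) = 4/W
(189 + 1/(d(-5) - 426))*326 = (189 + 1/(4/(-5) - 426))*326 = (189 + 1/(4*(-⅕) - 426))*326 = (189 + 1/(-⅘ - 426))*326 = (189 + 1/(-2134/5))*326 = (189 - 5/2134)*326 = (403321/2134)*326 = 65741323/1067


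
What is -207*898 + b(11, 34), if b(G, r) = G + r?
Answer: -185841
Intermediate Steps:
-207*898 + b(11, 34) = -207*898 + (11 + 34) = -185886 + 45 = -185841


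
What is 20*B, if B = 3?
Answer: 60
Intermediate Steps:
20*B = 20*3 = 60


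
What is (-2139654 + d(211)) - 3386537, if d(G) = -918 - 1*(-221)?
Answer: -5526888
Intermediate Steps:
d(G) = -697 (d(G) = -918 + 221 = -697)
(-2139654 + d(211)) - 3386537 = (-2139654 - 697) - 3386537 = -2140351 - 3386537 = -5526888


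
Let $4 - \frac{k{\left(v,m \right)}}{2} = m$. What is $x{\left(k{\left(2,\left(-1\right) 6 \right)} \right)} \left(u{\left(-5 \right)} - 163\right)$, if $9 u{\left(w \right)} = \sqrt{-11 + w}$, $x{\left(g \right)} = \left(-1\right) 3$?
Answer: $489 - \frac{4 i}{3} \approx 489.0 - 1.3333 i$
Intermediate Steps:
$k{\left(v,m \right)} = 8 - 2 m$
$x{\left(g \right)} = -3$
$u{\left(w \right)} = \frac{\sqrt{-11 + w}}{9}$
$x{\left(k{\left(2,\left(-1\right) 6 \right)} \right)} \left(u{\left(-5 \right)} - 163\right) = - 3 \left(\frac{\sqrt{-11 - 5}}{9} - 163\right) = - 3 \left(\frac{\sqrt{-16}}{9} - 163\right) = - 3 \left(\frac{4 i}{9} - 163\right) = - 3 \left(-163 + \frac{4 i}{9}\right) = 489 - \frac{4 i}{3}$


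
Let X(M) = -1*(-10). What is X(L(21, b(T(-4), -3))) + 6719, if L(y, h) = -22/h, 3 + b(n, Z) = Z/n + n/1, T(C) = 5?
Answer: 6729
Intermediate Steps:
b(n, Z) = -3 + n + Z/n (b(n, Z) = -3 + (Z/n + n/1) = -3 + (Z/n + n*1) = -3 + (Z/n + n) = -3 + (n + Z/n) = -3 + n + Z/n)
X(M) = 10
X(L(21, b(T(-4), -3))) + 6719 = 10 + 6719 = 6729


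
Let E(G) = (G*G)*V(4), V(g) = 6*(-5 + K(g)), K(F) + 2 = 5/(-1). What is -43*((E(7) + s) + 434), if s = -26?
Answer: 134160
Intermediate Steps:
K(F) = -7 (K(F) = -2 + 5/(-1) = -2 + 5*(-1) = -2 - 5 = -7)
V(g) = -72 (V(g) = 6*(-5 - 7) = 6*(-12) = -72)
E(G) = -72*G² (E(G) = (G*G)*(-72) = G²*(-72) = -72*G²)
-43*((E(7) + s) + 434) = -43*((-72*7² - 26) + 434) = -43*((-72*49 - 26) + 434) = -43*((-3528 - 26) + 434) = -43*(-3554 + 434) = -43*(-3120) = 134160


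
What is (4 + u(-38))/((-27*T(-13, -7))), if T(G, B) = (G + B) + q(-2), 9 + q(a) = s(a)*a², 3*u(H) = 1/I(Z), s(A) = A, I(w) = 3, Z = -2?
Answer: 1/243 ≈ 0.0041152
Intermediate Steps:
u(H) = ⅑ (u(H) = (⅓)/3 = (⅓)*(⅓) = ⅑)
q(a) = -9 + a³ (q(a) = -9 + a*a² = -9 + a³)
T(G, B) = -17 + B + G (T(G, B) = (G + B) + (-9 + (-2)³) = (B + G) + (-9 - 8) = (B + G) - 17 = -17 + B + G)
(4 + u(-38))/((-27*T(-13, -7))) = (4 + ⅑)/((-27*(-17 - 7 - 13))) = 37/(9*((-27*(-37)))) = (37/9)/999 = (37/9)*(1/999) = 1/243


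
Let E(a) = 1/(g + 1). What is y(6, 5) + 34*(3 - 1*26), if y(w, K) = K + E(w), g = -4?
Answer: -2332/3 ≈ -777.33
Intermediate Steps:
E(a) = -⅓ (E(a) = 1/(-4 + 1) = 1/(-3) = -⅓)
y(w, K) = -⅓ + K (y(w, K) = K - ⅓ = -⅓ + K)
y(6, 5) + 34*(3 - 1*26) = (-⅓ + 5) + 34*(3 - 1*26) = 14/3 + 34*(3 - 26) = 14/3 + 34*(-23) = 14/3 - 782 = -2332/3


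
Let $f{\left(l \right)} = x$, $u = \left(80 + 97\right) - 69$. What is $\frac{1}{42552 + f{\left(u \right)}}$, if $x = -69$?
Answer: $\frac{1}{42483} \approx 2.3539 \cdot 10^{-5}$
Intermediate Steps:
$u = 108$ ($u = 177 - 69 = 108$)
$f{\left(l \right)} = -69$
$\frac{1}{42552 + f{\left(u \right)}} = \frac{1}{42552 - 69} = \frac{1}{42483}$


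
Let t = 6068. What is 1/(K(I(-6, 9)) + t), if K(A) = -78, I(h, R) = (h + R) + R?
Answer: 1/5990 ≈ 0.00016694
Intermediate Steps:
I(h, R) = h + 2*R (I(h, R) = (R + h) + R = h + 2*R)
1/(K(I(-6, 9)) + t) = 1/(-78 + 6068) = 1/5990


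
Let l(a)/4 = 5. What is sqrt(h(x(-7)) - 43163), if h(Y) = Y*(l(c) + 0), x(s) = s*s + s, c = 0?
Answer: I*sqrt(42323) ≈ 205.73*I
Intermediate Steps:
l(a) = 20 (l(a) = 4*5 = 20)
x(s) = s + s**2 (x(s) = s**2 + s = s + s**2)
h(Y) = 20*Y (h(Y) = Y*(20 + 0) = Y*20 = 20*Y)
sqrt(h(x(-7)) - 43163) = sqrt(20*(-7*(1 - 7)) - 43163) = sqrt(20*(-7*(-6)) - 43163) = sqrt(20*42 - 43163) = sqrt(840 - 43163) = sqrt(-42323) = I*sqrt(42323)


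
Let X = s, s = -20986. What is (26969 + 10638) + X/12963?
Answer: 487478555/12963 ≈ 37605.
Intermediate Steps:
X = -20986
(26969 + 10638) + X/12963 = (26969 + 10638) - 20986/12963 = 37607 - 20986*1/12963 = 37607 - 20986/12963 = 487478555/12963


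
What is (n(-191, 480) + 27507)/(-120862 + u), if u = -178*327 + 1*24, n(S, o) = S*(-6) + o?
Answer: -29133/179044 ≈ -0.16271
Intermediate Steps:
n(S, o) = o - 6*S (n(S, o) = -6*S + o = o - 6*S)
u = -58182 (u = -58206 + 24 = -58182)
(n(-191, 480) + 27507)/(-120862 + u) = ((480 - 6*(-191)) + 27507)/(-120862 - 58182) = ((480 + 1146) + 27507)/(-179044) = (1626 + 27507)*(-1/179044) = 29133*(-1/179044) = -29133/179044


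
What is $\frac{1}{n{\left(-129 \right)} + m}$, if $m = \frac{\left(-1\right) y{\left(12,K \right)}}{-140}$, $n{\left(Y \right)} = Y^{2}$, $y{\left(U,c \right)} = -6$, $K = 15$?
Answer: $\frac{70}{1164867} \approx 6.0093 \cdot 10^{-5}$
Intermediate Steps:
$m = - \frac{3}{70}$ ($m = \frac{\left(-1\right) \left(-6\right)}{-140} = \left(- \frac{1}{140}\right) 6 = - \frac{3}{70} \approx -0.042857$)
$\frac{1}{n{\left(-129 \right)} + m} = \frac{1}{\left(-129\right)^{2} - \frac{3}{70}} = \frac{1}{16641 - \frac{3}{70}} = \frac{1}{\frac{1164867}{70}} = \frac{70}{1164867}$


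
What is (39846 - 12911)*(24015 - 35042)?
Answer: -297012245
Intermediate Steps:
(39846 - 12911)*(24015 - 35042) = 26935*(-11027) = -297012245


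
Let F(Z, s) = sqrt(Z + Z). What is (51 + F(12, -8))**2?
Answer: 2625 + 204*sqrt(6) ≈ 3124.7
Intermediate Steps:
F(Z, s) = sqrt(2)*sqrt(Z) (F(Z, s) = sqrt(2*Z) = sqrt(2)*sqrt(Z))
(51 + F(12, -8))**2 = (51 + sqrt(2)*sqrt(12))**2 = (51 + sqrt(2)*(2*sqrt(3)))**2 = (51 + 2*sqrt(6))**2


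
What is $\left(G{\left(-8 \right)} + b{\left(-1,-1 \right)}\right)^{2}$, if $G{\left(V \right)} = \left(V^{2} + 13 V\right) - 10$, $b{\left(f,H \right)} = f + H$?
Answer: $2704$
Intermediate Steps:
$b{\left(f,H \right)} = H + f$
$G{\left(V \right)} = -10 + V^{2} + 13 V$
$\left(G{\left(-8 \right)} + b{\left(-1,-1 \right)}\right)^{2} = \left(\left(-10 + \left(-8\right)^{2} + 13 \left(-8\right)\right) - 2\right)^{2} = \left(\left(-10 + 64 - 104\right) - 2\right)^{2} = \left(-50 - 2\right)^{2} = \left(-52\right)^{2} = 2704$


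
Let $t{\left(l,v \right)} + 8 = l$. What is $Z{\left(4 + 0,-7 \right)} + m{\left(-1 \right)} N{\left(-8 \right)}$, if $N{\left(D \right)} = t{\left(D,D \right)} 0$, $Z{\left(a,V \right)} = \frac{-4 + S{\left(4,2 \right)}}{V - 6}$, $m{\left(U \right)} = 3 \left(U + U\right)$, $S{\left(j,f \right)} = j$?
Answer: $0$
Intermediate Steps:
$m{\left(U \right)} = 6 U$ ($m{\left(U \right)} = 3 \cdot 2 U = 6 U$)
$t{\left(l,v \right)} = -8 + l$
$Z{\left(a,V \right)} = 0$ ($Z{\left(a,V \right)} = \frac{-4 + 4}{V - 6} = \frac{0}{-6 + V} = 0$)
$N{\left(D \right)} = 0$ ($N{\left(D \right)} = \left(-8 + D\right) 0 = 0$)
$Z{\left(4 + 0,-7 \right)} + m{\left(-1 \right)} N{\left(-8 \right)} = 0 + 6 \left(-1\right) 0 = 0 - 0 = 0 + 0 = 0$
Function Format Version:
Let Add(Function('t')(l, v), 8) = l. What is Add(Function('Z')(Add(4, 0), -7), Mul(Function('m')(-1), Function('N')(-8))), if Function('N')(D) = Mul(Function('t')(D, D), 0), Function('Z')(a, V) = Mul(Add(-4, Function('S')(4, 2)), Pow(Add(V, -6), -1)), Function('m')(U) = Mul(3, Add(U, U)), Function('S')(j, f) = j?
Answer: 0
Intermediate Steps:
Function('m')(U) = Mul(6, U) (Function('m')(U) = Mul(3, Mul(2, U)) = Mul(6, U))
Function('t')(l, v) = Add(-8, l)
Function('Z')(a, V) = 0 (Function('Z')(a, V) = Mul(Add(-4, 4), Pow(Add(V, -6), -1)) = Mul(0, Pow(Add(-6, V), -1)) = 0)
Function('N')(D) = 0 (Function('N')(D) = Mul(Add(-8, D), 0) = 0)
Add(Function('Z')(Add(4, 0), -7), Mul(Function('m')(-1), Function('N')(-8))) = Add(0, Mul(Mul(6, -1), 0)) = Add(0, Mul(-6, 0)) = Add(0, 0) = 0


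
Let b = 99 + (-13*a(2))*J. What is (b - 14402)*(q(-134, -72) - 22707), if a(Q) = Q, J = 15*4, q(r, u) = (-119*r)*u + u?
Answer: 18573843933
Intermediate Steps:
q(r, u) = u - 119*r*u (q(r, u) = -119*r*u + u = u - 119*r*u)
J = 60
b = -1461 (b = 99 - 13*2*60 = 99 - 26*60 = 99 - 1560 = -1461)
(b - 14402)*(q(-134, -72) - 22707) = (-1461 - 14402)*(-72*(1 - 119*(-134)) - 22707) = -15863*(-72*(1 + 15946) - 22707) = -15863*(-72*15947 - 22707) = -15863*(-1148184 - 22707) = -15863*(-1170891) = 18573843933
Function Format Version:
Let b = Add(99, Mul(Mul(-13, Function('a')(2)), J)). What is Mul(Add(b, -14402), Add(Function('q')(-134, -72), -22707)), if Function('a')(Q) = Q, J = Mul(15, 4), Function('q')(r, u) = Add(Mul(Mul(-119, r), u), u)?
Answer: 18573843933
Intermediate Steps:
Function('q')(r, u) = Add(u, Mul(-119, r, u)) (Function('q')(r, u) = Add(Mul(-119, r, u), u) = Add(u, Mul(-119, r, u)))
J = 60
b = -1461 (b = Add(99, Mul(Mul(-13, 2), 60)) = Add(99, Mul(-26, 60)) = Add(99, -1560) = -1461)
Mul(Add(b, -14402), Add(Function('q')(-134, -72), -22707)) = Mul(Add(-1461, -14402), Add(Mul(-72, Add(1, Mul(-119, -134))), -22707)) = Mul(-15863, Add(Mul(-72, Add(1, 15946)), -22707)) = Mul(-15863, Add(Mul(-72, 15947), -22707)) = Mul(-15863, Add(-1148184, -22707)) = Mul(-15863, -1170891) = 18573843933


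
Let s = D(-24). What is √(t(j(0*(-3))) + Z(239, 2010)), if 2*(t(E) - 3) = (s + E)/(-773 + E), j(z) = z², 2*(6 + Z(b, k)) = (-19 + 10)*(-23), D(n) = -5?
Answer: √60053597/773 ≈ 10.025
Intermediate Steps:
Z(b, k) = 195/2 (Z(b, k) = -6 + ((-19 + 10)*(-23))/2 = -6 + (-9*(-23))/2 = -6 + (½)*207 = -6 + 207/2 = 195/2)
s = -5
t(E) = 3 + (-5 + E)/(2*(-773 + E)) (t(E) = 3 + ((-5 + E)/(-773 + E))/2 = 3 + (-5 + E)/(2*(-773 + E)))
√(t(j(0*(-3))) + Z(239, 2010)) = √((-4643 + 7*(0*(-3))²)/(2*(-773 + (0*(-3))²)) + 195/2) = √((-4643 + 7*0²)/(2*(-773 + 0²)) + 195/2) = √((-4643 + 7*0)/(2*(-773 + 0)) + 195/2) = √((½)*(-4643 + 0)/(-773) + 195/2) = √((½)*(-1/773)*(-4643) + 195/2) = √(4643/1546 + 195/2) = √(77689/773) = √60053597/773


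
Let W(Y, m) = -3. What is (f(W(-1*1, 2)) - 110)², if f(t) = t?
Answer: 12769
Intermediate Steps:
(f(W(-1*1, 2)) - 110)² = (-3 - 110)² = (-113)² = 12769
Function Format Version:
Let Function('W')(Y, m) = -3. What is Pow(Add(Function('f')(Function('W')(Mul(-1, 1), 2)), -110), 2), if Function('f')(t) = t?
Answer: 12769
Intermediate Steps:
Pow(Add(Function('f')(Function('W')(Mul(-1, 1), 2)), -110), 2) = Pow(Add(-3, -110), 2) = Pow(-113, 2) = 12769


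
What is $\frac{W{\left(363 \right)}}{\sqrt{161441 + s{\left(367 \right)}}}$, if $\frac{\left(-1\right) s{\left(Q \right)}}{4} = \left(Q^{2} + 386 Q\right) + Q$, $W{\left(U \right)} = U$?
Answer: $- \frac{363 i \sqrt{945431}}{945431} \approx - 0.37333 i$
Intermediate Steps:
$s{\left(Q \right)} = - 1548 Q - 4 Q^{2}$ ($s{\left(Q \right)} = - 4 \left(\left(Q^{2} + 386 Q\right) + Q\right) = - 4 \left(Q^{2} + 387 Q\right) = - 1548 Q - 4 Q^{2}$)
$\frac{W{\left(363 \right)}}{\sqrt{161441 + s{\left(367 \right)}}} = \frac{363}{\sqrt{161441 - 1468 \left(387 + 367\right)}} = \frac{363}{\sqrt{161441 - 1468 \cdot 754}} = \frac{363}{\sqrt{161441 - 1106872}} = \frac{363}{\sqrt{-945431}} = \frac{363}{i \sqrt{945431}} = 363 \left(- \frac{i \sqrt{945431}}{945431}\right) = - \frac{363 i \sqrt{945431}}{945431}$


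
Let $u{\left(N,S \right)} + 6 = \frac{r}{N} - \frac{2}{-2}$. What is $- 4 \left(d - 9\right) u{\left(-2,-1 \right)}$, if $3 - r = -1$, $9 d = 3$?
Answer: $- \frac{728}{3} \approx -242.67$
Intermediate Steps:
$d = \frac{1}{3}$ ($d = \frac{1}{9} \cdot 3 = \frac{1}{3} \approx 0.33333$)
$r = 4$ ($r = 3 - -1 = 3 + 1 = 4$)
$u{\left(N,S \right)} = -5 + \frac{4}{N}$ ($u{\left(N,S \right)} = -6 + \left(\frac{4}{N} - \frac{2}{-2}\right) = -6 + \left(\frac{4}{N} - -1\right) = -6 + \left(\frac{4}{N} + 1\right) = -6 + \left(1 + \frac{4}{N}\right) = -5 + \frac{4}{N}$)
$- 4 \left(d - 9\right) u{\left(-2,-1 \right)} = - 4 \left(\frac{1}{3} - 9\right) \left(-5 + \frac{4}{-2}\right) = - 4 \left(\frac{1}{3} - 9\right) \left(-5 + 4 \left(- \frac{1}{2}\right)\right) = - 4 \left(\frac{1}{3} - 9\right) \left(-5 - 2\right) = \left(-4\right) \left(- \frac{26}{3}\right) \left(-7\right) = \frac{104}{3} \left(-7\right) = - \frac{728}{3}$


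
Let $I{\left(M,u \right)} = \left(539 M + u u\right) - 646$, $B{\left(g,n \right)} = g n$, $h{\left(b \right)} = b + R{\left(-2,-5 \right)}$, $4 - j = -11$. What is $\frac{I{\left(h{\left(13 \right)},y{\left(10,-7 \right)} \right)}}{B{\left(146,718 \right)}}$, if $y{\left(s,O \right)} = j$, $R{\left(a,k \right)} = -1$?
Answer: $\frac{6047}{104828} \approx 0.057685$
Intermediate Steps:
$j = 15$ ($j = 4 - -11 = 4 + 11 = 15$)
$y{\left(s,O \right)} = 15$
$h{\left(b \right)} = -1 + b$ ($h{\left(b \right)} = b - 1 = -1 + b$)
$I{\left(M,u \right)} = -646 + u^{2} + 539 M$ ($I{\left(M,u \right)} = \left(539 M + u^{2}\right) - 646 = \left(u^{2} + 539 M\right) - 646 = -646 + u^{2} + 539 M$)
$\frac{I{\left(h{\left(13 \right)},y{\left(10,-7 \right)} \right)}}{B{\left(146,718 \right)}} = \frac{-646 + 15^{2} + 539 \left(-1 + 13\right)}{146 \cdot 718} = \frac{-646 + 225 + 539 \cdot 12}{104828} = \left(-646 + 225 + 6468\right) \frac{1}{104828} = 6047 \cdot \frac{1}{104828} = \frac{6047}{104828}$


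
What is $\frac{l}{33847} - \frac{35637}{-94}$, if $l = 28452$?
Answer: $\frac{1208880027}{3181618} \approx 379.96$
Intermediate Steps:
$\frac{l}{33847} - \frac{35637}{-94} = \frac{28452}{33847} - \frac{35637}{-94} = 28452 \cdot \frac{1}{33847} - - \frac{35637}{94} = \frac{28452}{33847} + \frac{35637}{94} = \frac{1208880027}{3181618}$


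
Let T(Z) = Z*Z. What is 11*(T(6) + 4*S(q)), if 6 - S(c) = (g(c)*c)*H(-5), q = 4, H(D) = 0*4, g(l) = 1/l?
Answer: 660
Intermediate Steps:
H(D) = 0
T(Z) = Z**2
S(c) = 6 (S(c) = 6 - c/c*0 = 6 - 0 = 6 - 1*0 = 6 + 0 = 6)
11*(T(6) + 4*S(q)) = 11*(6**2 + 4*6) = 11*(36 + 24) = 11*60 = 660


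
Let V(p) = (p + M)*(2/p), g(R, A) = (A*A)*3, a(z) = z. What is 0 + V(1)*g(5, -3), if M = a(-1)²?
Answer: 108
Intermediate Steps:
g(R, A) = 3*A² (g(R, A) = A²*3 = 3*A²)
M = 1 (M = (-1)² = 1)
V(p) = 2*(1 + p)/p (V(p) = (p + 1)*(2/p) = (1 + p)*(2/p) = 2*(1 + p)/p)
0 + V(1)*g(5, -3) = 0 + (2 + 2/1)*(3*(-3)²) = 0 + (2 + 2*1)*(3*9) = 0 + (2 + 2)*27 = 0 + 4*27 = 0 + 108 = 108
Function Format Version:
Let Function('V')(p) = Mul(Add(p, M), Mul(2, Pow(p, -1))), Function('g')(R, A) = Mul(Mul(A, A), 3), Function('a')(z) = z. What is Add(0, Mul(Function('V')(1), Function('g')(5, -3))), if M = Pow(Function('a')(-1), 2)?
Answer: 108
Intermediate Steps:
Function('g')(R, A) = Mul(3, Pow(A, 2)) (Function('g')(R, A) = Mul(Pow(A, 2), 3) = Mul(3, Pow(A, 2)))
M = 1 (M = Pow(-1, 2) = 1)
Function('V')(p) = Mul(2, Pow(p, -1), Add(1, p)) (Function('V')(p) = Mul(Add(p, 1), Mul(2, Pow(p, -1))) = Mul(Add(1, p), Mul(2, Pow(p, -1))) = Mul(2, Pow(p, -1), Add(1, p)))
Add(0, Mul(Function('V')(1), Function('g')(5, -3))) = Add(0, Mul(Add(2, Mul(2, Pow(1, -1))), Mul(3, Pow(-3, 2)))) = Add(0, Mul(Add(2, Mul(2, 1)), Mul(3, 9))) = Add(0, Mul(Add(2, 2), 27)) = Add(0, Mul(4, 27)) = Add(0, 108) = 108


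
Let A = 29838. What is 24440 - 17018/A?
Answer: 364611851/14919 ≈ 24439.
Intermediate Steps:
24440 - 17018/A = 24440 - 17018/29838 = 24440 - 17018*1/29838 = 24440 - 8509/14919 = 364611851/14919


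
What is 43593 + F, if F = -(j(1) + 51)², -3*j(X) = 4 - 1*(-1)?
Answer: 370433/9 ≈ 41159.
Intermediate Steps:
j(X) = -5/3 (j(X) = -(4 - 1*(-1))/3 = -(4 + 1)/3 = -⅓*5 = -5/3)
F = -21904/9 (F = -(-5/3 + 51)² = -(148/3)² = -1*21904/9 = -21904/9 ≈ -2433.8)
43593 + F = 43593 - 21904/9 = 370433/9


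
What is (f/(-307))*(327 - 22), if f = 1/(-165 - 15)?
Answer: 61/11052 ≈ 0.0055194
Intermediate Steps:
f = -1/180 (f = 1/(-180) = -1/180 ≈ -0.0055556)
(f/(-307))*(327 - 22) = (-1/180/(-307))*(327 - 22) = -1/180*(-1/307)*305 = (1/55260)*305 = 61/11052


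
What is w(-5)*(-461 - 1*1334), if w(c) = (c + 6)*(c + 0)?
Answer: 8975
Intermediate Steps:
w(c) = c*(6 + c) (w(c) = (6 + c)*c = c*(6 + c))
w(-5)*(-461 - 1*1334) = (-5*(6 - 5))*(-461 - 1*1334) = (-5*1)*(-461 - 1334) = -5*(-1795) = 8975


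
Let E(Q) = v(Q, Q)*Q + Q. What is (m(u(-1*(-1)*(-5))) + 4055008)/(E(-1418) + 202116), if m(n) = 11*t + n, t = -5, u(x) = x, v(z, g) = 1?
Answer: 1013737/49820 ≈ 20.348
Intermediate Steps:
m(n) = -55 + n (m(n) = 11*(-5) + n = -55 + n)
E(Q) = 2*Q (E(Q) = 1*Q + Q = Q + Q = 2*Q)
(m(u(-1*(-1)*(-5))) + 4055008)/(E(-1418) + 202116) = ((-55 - 1*(-1)*(-5)) + 4055008)/(2*(-1418) + 202116) = ((-55 + 1*(-5)) + 4055008)/(-2836 + 202116) = ((-55 - 5) + 4055008)/199280 = (-60 + 4055008)*(1/199280) = 4054948*(1/199280) = 1013737/49820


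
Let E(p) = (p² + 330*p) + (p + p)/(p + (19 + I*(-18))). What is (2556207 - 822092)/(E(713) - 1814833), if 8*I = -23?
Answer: -5436450525/3358124786 ≈ -1.6189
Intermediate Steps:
I = -23/8 (I = (⅛)*(-23) = -23/8 ≈ -2.8750)
E(p) = p² + 330*p + 2*p/(283/4 + p) (E(p) = (p² + 330*p) + (p + p)/(p + (19 - 23/8*(-18))) = (p² + 330*p) + (2*p)/(p + (19 + 207/4)) = (p² + 330*p) + (2*p)/(p + 283/4) = (p² + 330*p) + (2*p)/(283/4 + p) = (p² + 330*p) + 2*p/(283/4 + p) = p² + 330*p + 2*p/(283/4 + p))
(2556207 - 822092)/(E(713) - 1814833) = (2556207 - 822092)/(713*(93398 + 4*713² + 1603*713)/(283 + 4*713) - 1814833) = 1734115/(713*(93398 + 4*508369 + 1142939)/(283 + 2852) - 1814833) = 1734115/(713*(93398 + 2033476 + 1142939)/3135 - 1814833) = 1734115/(713*(1/3135)*3269813 - 1814833) = 1734115/(2331376669/3135 - 1814833) = 1734115/(-3358124786/3135) = 1734115*(-3135/3358124786) = -5436450525/3358124786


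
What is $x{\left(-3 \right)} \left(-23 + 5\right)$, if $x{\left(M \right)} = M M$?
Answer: $-162$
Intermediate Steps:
$x{\left(M \right)} = M^{2}$
$x{\left(-3 \right)} \left(-23 + 5\right) = \left(-3\right)^{2} \left(-23 + 5\right) = 9 \left(-18\right) = -162$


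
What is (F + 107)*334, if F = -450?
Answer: -114562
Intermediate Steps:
(F + 107)*334 = (-450 + 107)*334 = -343*334 = -114562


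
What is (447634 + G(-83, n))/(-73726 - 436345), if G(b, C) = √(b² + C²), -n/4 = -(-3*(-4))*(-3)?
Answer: -447634/510071 - 5*√1105/510071 ≈ -0.87792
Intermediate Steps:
n = -144 (n = -(-4)*-3*(-4)*(-3) = -(-4)*12*(-3) = -(-4)*(-36) = -4*36 = -144)
G(b, C) = √(C² + b²)
(447634 + G(-83, n))/(-73726 - 436345) = (447634 + √((-144)² + (-83)²))/(-73726 - 436345) = (447634 + √(20736 + 6889))/(-510071) = (447634 + √27625)*(-1/510071) = (447634 + 5*√1105)*(-1/510071) = -447634/510071 - 5*√1105/510071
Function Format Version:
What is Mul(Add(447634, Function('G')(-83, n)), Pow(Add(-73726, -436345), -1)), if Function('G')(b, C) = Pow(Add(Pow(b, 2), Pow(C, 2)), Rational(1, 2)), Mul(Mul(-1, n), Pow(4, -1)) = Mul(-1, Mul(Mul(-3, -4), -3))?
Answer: Add(Rational(-447634, 510071), Mul(Rational(-5, 510071), Pow(1105, Rational(1, 2)))) ≈ -0.87792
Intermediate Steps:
n = -144 (n = Mul(-4, Mul(-1, Mul(Mul(-3, -4), -3))) = Mul(-4, Mul(-1, Mul(12, -3))) = Mul(-4, Mul(-1, -36)) = Mul(-4, 36) = -144)
Function('G')(b, C) = Pow(Add(Pow(C, 2), Pow(b, 2)), Rational(1, 2))
Mul(Add(447634, Function('G')(-83, n)), Pow(Add(-73726, -436345), -1)) = Mul(Add(447634, Pow(Add(Pow(-144, 2), Pow(-83, 2)), Rational(1, 2))), Pow(Add(-73726, -436345), -1)) = Mul(Add(447634, Pow(Add(20736, 6889), Rational(1, 2))), Pow(-510071, -1)) = Mul(Add(447634, Pow(27625, Rational(1, 2))), Rational(-1, 510071)) = Mul(Add(447634, Mul(5, Pow(1105, Rational(1, 2)))), Rational(-1, 510071)) = Add(Rational(-447634, 510071), Mul(Rational(-5, 510071), Pow(1105, Rational(1, 2))))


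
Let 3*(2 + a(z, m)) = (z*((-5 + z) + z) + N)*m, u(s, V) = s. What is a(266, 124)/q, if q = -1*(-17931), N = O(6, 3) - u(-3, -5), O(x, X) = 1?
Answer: 17383058/53793 ≈ 323.15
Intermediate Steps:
N = 4 (N = 1 - 1*(-3) = 1 + 3 = 4)
a(z, m) = -2 + m*(4 + z*(-5 + 2*z))/3 (a(z, m) = -2 + ((z*((-5 + z) + z) + 4)*m)/3 = -2 + ((z*(-5 + 2*z) + 4)*m)/3 = -2 + ((4 + z*(-5 + 2*z))*m)/3 = -2 + (m*(4 + z*(-5 + 2*z)))/3 = -2 + m*(4 + z*(-5 + 2*z))/3)
q = 17931
a(266, 124)/q = (-2 + (4/3)*124 - 5/3*124*266 + (⅔)*124*266²)/17931 = (-2 + 496/3 - 164920/3 + (⅔)*124*70756)*(1/17931) = (-2 + 496/3 - 164920/3 + 17547488/3)*(1/17931) = (17383058/3)*(1/17931) = 17383058/53793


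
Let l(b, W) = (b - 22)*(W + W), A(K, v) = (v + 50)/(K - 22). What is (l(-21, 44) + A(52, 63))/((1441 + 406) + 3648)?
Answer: -16201/23550 ≈ -0.68794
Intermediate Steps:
A(K, v) = (50 + v)/(-22 + K)
l(b, W) = 2*W*(-22 + b) (l(b, W) = (-22 + b)*(2*W) = 2*W*(-22 + b))
(l(-21, 44) + A(52, 63))/((1441 + 406) + 3648) = (2*44*(-22 - 21) + (50 + 63)/(-22 + 52))/((1441 + 406) + 3648) = (2*44*(-43) + 113/30)/(1847 + 3648) = (-3784 + (1/30)*113)/5495 = (-3784 + 113/30)*(1/5495) = -113407/30*1/5495 = -16201/23550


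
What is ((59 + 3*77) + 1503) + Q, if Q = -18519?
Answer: -16726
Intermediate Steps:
((59 + 3*77) + 1503) + Q = ((59 + 3*77) + 1503) - 18519 = ((59 + 231) + 1503) - 18519 = (290 + 1503) - 18519 = 1793 - 18519 = -16726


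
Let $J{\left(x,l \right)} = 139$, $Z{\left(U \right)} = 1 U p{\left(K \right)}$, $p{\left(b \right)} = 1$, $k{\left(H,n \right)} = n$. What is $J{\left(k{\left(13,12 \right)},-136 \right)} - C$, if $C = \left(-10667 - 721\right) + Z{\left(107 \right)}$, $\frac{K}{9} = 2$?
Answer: $11420$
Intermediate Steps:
$K = 18$ ($K = 9 \cdot 2 = 18$)
$Z{\left(U \right)} = U$ ($Z{\left(U \right)} = 1 U 1 = U 1 = U$)
$C = -11281$ ($C = \left(-10667 - 721\right) + 107 = -11388 + 107 = -11281$)
$J{\left(k{\left(13,12 \right)},-136 \right)} - C = 139 - -11281 = 139 + 11281 = 11420$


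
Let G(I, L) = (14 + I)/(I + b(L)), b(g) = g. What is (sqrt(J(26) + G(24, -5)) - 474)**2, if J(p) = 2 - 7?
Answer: (474 - I*sqrt(3))**2 ≈ 2.2467e+5 - 1642.0*I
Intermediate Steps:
J(p) = -5
G(I, L) = (14 + I)/(I + L)
(sqrt(J(26) + G(24, -5)) - 474)**2 = (sqrt(-5 + (14 + 24)/(24 - 5)) - 474)**2 = (sqrt(-5 + 38/19) - 474)**2 = (sqrt(-5 + (1/19)*38) - 474)**2 = (sqrt(-5 + 2) - 474)**2 = (sqrt(-3) - 474)**2 = (I*sqrt(3) - 474)**2 = (-474 + I*sqrt(3))**2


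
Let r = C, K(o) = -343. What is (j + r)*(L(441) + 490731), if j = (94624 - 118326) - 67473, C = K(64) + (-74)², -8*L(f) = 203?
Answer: -168885173545/4 ≈ -4.2221e+10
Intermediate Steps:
L(f) = -203/8 (L(f) = -⅛*203 = -203/8)
C = 5133 (C = -343 + (-74)² = -343 + 5476 = 5133)
r = 5133
j = -91175 (j = -23702 - 67473 = -91175)
(j + r)*(L(441) + 490731) = (-91175 + 5133)*(-203/8 + 490731) = -86042*3925645/8 = -168885173545/4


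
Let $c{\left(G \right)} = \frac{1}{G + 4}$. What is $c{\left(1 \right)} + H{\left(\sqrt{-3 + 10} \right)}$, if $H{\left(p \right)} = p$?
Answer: $\frac{1}{5} + \sqrt{7} \approx 2.8458$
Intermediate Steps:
$c{\left(G \right)} = \frac{1}{4 + G}$
$c{\left(1 \right)} + H{\left(\sqrt{-3 + 10} \right)} = \frac{1}{4 + 1} + \sqrt{-3 + 10} = \frac{1}{5} + \sqrt{7}$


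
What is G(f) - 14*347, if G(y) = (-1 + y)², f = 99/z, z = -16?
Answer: -1230423/256 ≈ -4806.3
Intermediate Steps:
f = -99/16 (f = 99/(-16) = 99*(-1/16) = -99/16 ≈ -6.1875)
G(f) - 14*347 = (-1 - 99/16)² - 14*347 = (-115/16)² - 1*4858 = 13225/256 - 4858 = -1230423/256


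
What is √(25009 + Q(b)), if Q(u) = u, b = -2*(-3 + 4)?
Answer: √25007 ≈ 158.14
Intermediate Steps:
b = -2 (b = -2*1 = -2)
√(25009 + Q(b)) = √(25009 - 2) = √25007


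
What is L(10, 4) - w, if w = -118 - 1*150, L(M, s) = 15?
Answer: 283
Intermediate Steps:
w = -268 (w = -118 - 150 = -268)
L(10, 4) - w = 15 - 1*(-268) = 15 + 268 = 283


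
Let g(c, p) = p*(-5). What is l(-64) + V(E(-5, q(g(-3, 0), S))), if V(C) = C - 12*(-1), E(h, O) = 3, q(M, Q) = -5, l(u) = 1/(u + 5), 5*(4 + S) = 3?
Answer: 884/59 ≈ 14.983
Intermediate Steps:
S = -17/5 (S = -4 + (⅕)*3 = -4 + ⅗ = -17/5 ≈ -3.4000)
g(c, p) = -5*p
l(u) = 1/(5 + u)
V(C) = 12 + C (V(C) = C - 3*(-4) = C + 12 = 12 + C)
l(-64) + V(E(-5, q(g(-3, 0), S))) = 1/(5 - 64) + (12 + 3) = 1/(-59) + 15 = -1/59 + 15 = 884/59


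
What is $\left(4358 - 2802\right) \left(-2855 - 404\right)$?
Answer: $-5071004$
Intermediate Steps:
$\left(4358 - 2802\right) \left(-2855 - 404\right) = 1556 \left(-3259\right) = -5071004$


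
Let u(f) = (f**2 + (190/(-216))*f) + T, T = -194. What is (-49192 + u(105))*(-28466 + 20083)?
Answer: 11604762943/36 ≈ 3.2235e+8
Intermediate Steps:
u(f) = -194 + f**2 - 95*f/108 (u(f) = (f**2 + (190/(-216))*f) - 194 = (f**2 + (190*(-1/216))*f) - 194 = (f**2 - 95*f/108) - 194 = -194 + f**2 - 95*f/108)
(-49192 + u(105))*(-28466 + 20083) = (-49192 + (-194 + 105**2 - 95/108*105))*(-28466 + 20083) = (-49192 + (-194 + 11025 - 3325/36))*(-8383) = (-49192 + 386591/36)*(-8383) = -1384321/36*(-8383) = 11604762943/36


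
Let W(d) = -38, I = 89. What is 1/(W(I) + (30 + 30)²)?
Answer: 1/3562 ≈ 0.00028074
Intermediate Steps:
1/(W(I) + (30 + 30)²) = 1/(-38 + (30 + 30)²) = 1/(-38 + 60²) = 1/(-38 + 3600) = 1/3562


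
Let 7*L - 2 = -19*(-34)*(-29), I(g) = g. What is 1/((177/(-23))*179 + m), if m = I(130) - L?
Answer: 23/32855 ≈ 0.00070005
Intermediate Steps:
L = -2676 (L = 2/7 + (-19*(-34)*(-29))/7 = 2/7 + (646*(-29))/7 = 2/7 + (⅐)*(-18734) = 2/7 - 18734/7 = -2676)
m = 2806 (m = 130 - 1*(-2676) = 130 + 2676 = 2806)
1/((177/(-23))*179 + m) = 1/((177/(-23))*179 + 2806) = 1/((177*(-1/23))*179 + 2806) = 1/(-177/23*179 + 2806) = 1/(-31683/23 + 2806) = 1/(32855/23) = 23/32855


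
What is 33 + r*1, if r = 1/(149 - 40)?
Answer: 3598/109 ≈ 33.009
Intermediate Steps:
r = 1/109 ≈ 0.0091743
33 + r*1 = 33 + (1/109)*1 = 33 + 1/109 = 3598/109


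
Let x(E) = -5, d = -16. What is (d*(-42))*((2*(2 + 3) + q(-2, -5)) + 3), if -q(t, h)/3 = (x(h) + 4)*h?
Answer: -1344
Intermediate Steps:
q(t, h) = 3*h (q(t, h) = -3*(-5 + 4)*h = -(-3)*h = 3*h)
(d*(-42))*((2*(2 + 3) + q(-2, -5)) + 3) = (-16*(-42))*((2*(2 + 3) + 3*(-5)) + 3) = 672*((2*5 - 15) + 3) = 672*((10 - 15) + 3) = 672*(-5 + 3) = 672*(-2) = -1344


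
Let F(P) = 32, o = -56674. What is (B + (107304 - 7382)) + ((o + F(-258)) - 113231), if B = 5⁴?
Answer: -69326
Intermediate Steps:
B = 625
(B + (107304 - 7382)) + ((o + F(-258)) - 113231) = (625 + (107304 - 7382)) + ((-56674 + 32) - 113231) = (625 + 99922) + (-56642 - 113231) = 100547 - 169873 = -69326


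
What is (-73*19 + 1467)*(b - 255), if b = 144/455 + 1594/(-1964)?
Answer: -913262216/44681 ≈ -20440.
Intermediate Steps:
b = -221227/446810 (b = 144*(1/455) + 1594*(-1/1964) = 144/455 - 797/982 = -221227/446810 ≈ -0.49513)
(-73*19 + 1467)*(b - 255) = (-73*19 + 1467)*(-221227/446810 - 255) = (-1387 + 1467)*(-114157777/446810) = 80*(-114157777/446810) = -913262216/44681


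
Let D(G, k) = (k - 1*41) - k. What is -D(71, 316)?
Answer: 41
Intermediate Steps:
D(G, k) = -41 (D(G, k) = (k - 41) - k = (-41 + k) - k = -41)
-D(71, 316) = -1*(-41) = 41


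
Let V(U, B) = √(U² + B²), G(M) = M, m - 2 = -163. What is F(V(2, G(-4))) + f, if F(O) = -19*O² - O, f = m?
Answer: -541 - 2*√5 ≈ -545.47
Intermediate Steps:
m = -161 (m = 2 - 163 = -161)
V(U, B) = √(B² + U²)
f = -161
F(O) = -O - 19*O²
F(V(2, G(-4))) + f = -√((-4)² + 2²)*(1 + 19*√((-4)² + 2²)) - 161 = -√(16 + 4)*(1 + 19*√(16 + 4)) - 161 = -√20*(1 + 19*√20) - 161 = -2*√5*(1 + 19*(2*√5)) - 161 = -2*√5*(1 + 38*√5) - 161 = -161 - 2*√5*(1 + 38*√5)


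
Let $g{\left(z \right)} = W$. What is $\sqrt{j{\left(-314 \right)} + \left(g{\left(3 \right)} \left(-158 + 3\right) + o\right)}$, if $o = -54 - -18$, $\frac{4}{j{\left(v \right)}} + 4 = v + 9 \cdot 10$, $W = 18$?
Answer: $\frac{i \sqrt{9181731}}{57} \approx 53.16 i$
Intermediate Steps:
$g{\left(z \right)} = 18$
$j{\left(v \right)} = \frac{4}{86 + v}$ ($j{\left(v \right)} = \frac{4}{-4 + \left(v + 9 \cdot 10\right)} = \frac{4}{-4 + \left(v + 90\right)} = \frac{4}{-4 + \left(90 + v\right)} = \frac{4}{86 + v}$)
$o = -36$ ($o = -54 + 18 = -36$)
$\sqrt{j{\left(-314 \right)} + \left(g{\left(3 \right)} \left(-158 + 3\right) + o\right)} = \sqrt{\frac{4}{86 - 314} + \left(18 \left(-158 + 3\right) - 36\right)} = \sqrt{\frac{4}{-228} + \left(18 \left(-155\right) - 36\right)} = \sqrt{4 \left(- \frac{1}{228}\right) - 2826} = \sqrt{- \frac{1}{57} - 2826} = \sqrt{- \frac{161083}{57}} = \frac{i \sqrt{9181731}}{57}$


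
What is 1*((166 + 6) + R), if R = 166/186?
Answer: 16079/93 ≈ 172.89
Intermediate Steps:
R = 83/93 (R = 166*(1/186) = 83/93 ≈ 0.89247)
1*((166 + 6) + R) = 1*((166 + 6) + 83/93) = 1*(172 + 83/93) = 1*(16079/93) = 16079/93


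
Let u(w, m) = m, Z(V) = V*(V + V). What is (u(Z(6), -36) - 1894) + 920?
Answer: -1010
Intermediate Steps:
Z(V) = 2*V² (Z(V) = V*(2*V) = 2*V²)
(u(Z(6), -36) - 1894) + 920 = (-36 - 1894) + 920 = -1930 + 920 = -1010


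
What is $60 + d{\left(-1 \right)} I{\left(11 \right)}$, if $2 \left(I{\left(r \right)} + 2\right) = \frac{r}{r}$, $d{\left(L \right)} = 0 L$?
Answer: $60$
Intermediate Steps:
$d{\left(L \right)} = 0$
$I{\left(r \right)} = - \frac{3}{2}$ ($I{\left(r \right)} = -2 + \frac{r \frac{1}{r}}{2} = -2 + \frac{1}{2} \cdot 1 = -2 + \frac{1}{2} = - \frac{3}{2}$)
$60 + d{\left(-1 \right)} I{\left(11 \right)} = 60 + 0 \left(- \frac{3}{2}\right) = 60 + 0 = 60$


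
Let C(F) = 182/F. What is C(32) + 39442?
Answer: 631163/16 ≈ 39448.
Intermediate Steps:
C(32) + 39442 = 182/32 + 39442 = 182*(1/32) + 39442 = 91/16 + 39442 = 631163/16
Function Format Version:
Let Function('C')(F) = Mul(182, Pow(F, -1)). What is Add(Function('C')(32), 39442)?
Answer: Rational(631163, 16) ≈ 39448.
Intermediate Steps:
Add(Function('C')(32), 39442) = Add(Mul(182, Pow(32, -1)), 39442) = Add(Mul(182, Rational(1, 32)), 39442) = Add(Rational(91, 16), 39442) = Rational(631163, 16)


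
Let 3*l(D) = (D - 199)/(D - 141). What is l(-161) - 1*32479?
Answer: -4904269/151 ≈ -32479.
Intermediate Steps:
l(D) = (-199 + D)/(3*(-141 + D)) (l(D) = ((D - 199)/(D - 141))/3 = ((-199 + D)/(-141 + D))/3 = (-199 + D)/(3*(-141 + D)))
l(-161) - 1*32479 = (-199 - 161)/(3*(-141 - 161)) - 1*32479 = (⅓)*(-360)/(-302) - 32479 = (⅓)*(-1/302)*(-360) - 32479 = 60/151 - 32479 = -4904269/151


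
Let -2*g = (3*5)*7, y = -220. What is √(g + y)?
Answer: I*√1090/2 ≈ 16.508*I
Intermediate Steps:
g = -105/2 (g = -3*5*7/2 = -15*7/2 = -½*105 = -105/2 ≈ -52.500)
√(g + y) = √(-105/2 - 220) = √(-545/2) = I*√1090/2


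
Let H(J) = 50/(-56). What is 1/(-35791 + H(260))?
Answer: -28/1002173 ≈ -2.7939e-5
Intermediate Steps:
H(J) = -25/28 (H(J) = 50*(-1/56) = -25/28)
1/(-35791 + H(260)) = 1/(-35791 - 25/28) = 1/(-1002173/28) = -28/1002173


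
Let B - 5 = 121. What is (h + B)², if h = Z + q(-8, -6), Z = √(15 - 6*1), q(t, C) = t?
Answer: 14641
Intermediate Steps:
B = 126 (B = 5 + 121 = 126)
Z = 3 (Z = √(15 - 6) = √9 = 3)
h = -5 (h = 3 - 8 = -5)
(h + B)² = (-5 + 126)² = 121² = 14641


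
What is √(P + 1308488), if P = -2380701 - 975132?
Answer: I*√2047345 ≈ 1430.9*I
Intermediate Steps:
P = -3355833
√(P + 1308488) = √(-3355833 + 1308488) = √(-2047345) = I*√2047345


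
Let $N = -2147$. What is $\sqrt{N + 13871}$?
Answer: $2 \sqrt{2931} \approx 108.28$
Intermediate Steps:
$\sqrt{N + 13871} = \sqrt{-2147 + 13871} = \sqrt{11724} = 2 \sqrt{2931}$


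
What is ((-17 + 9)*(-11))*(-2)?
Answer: -176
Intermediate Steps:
((-17 + 9)*(-11))*(-2) = -8*(-11)*(-2) = 88*(-2) = -176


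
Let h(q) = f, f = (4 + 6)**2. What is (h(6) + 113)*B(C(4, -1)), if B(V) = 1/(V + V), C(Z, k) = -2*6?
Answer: -71/8 ≈ -8.8750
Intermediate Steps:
C(Z, k) = -12
B(V) = 1/(2*V)
f = 100 (f = 10**2 = 100)
h(q) = 100
(h(6) + 113)*B(C(4, -1)) = (100 + 113)*((1/2)/(-12)) = 213*((1/2)*(-1/12)) = 213*(-1/24) = -71/8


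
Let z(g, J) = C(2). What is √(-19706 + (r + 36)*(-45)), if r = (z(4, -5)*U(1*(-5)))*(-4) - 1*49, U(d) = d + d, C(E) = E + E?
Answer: I*√26321 ≈ 162.24*I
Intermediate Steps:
C(E) = 2*E
z(g, J) = 4 (z(g, J) = 2*2 = 4)
U(d) = 2*d
r = 111 (r = (4*(2*(1*(-5))))*(-4) - 1*49 = (4*(2*(-5)))*(-4) - 49 = (4*(-10))*(-4) - 49 = -40*(-4) - 49 = 160 - 49 = 111)
√(-19706 + (r + 36)*(-45)) = √(-19706 + (111 + 36)*(-45)) = √(-19706 + 147*(-45)) = √(-19706 - 6615) = √(-26321) = I*√26321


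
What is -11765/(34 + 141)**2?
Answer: -2353/6125 ≈ -0.38416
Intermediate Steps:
-11765/(34 + 141)**2 = -11765/(175**2) = -11765/30625 = -11765*1/30625 = -2353/6125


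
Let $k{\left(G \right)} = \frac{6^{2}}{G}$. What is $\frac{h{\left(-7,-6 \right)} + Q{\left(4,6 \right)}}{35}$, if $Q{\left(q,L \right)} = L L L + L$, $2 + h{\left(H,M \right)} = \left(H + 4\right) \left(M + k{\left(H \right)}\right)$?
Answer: $\frac{1774}{245} \approx 7.2408$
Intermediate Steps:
$k{\left(G \right)} = \frac{36}{G}$
$h{\left(H,M \right)} = -2 + \left(4 + H\right) \left(M + \frac{36}{H}\right)$ ($h{\left(H,M \right)} = -2 + \left(H + 4\right) \left(M + \frac{36}{H}\right) = -2 + \left(4 + H\right) \left(M + \frac{36}{H}\right)$)
$Q{\left(q,L \right)} = L + L^{3}$ ($Q{\left(q,L \right)} = L^{2} L + L = L^{3} + L = L + L^{3}$)
$\frac{h{\left(-7,-6 \right)} + Q{\left(4,6 \right)}}{35} = \frac{\left(34 + 4 \left(-6\right) + \frac{144}{-7} - -42\right) + \left(6 + 6^{3}\right)}{35} = \left(\left(34 - 24 + 144 \left(- \frac{1}{7}\right) + 42\right) + \left(6 + 216\right)\right) \frac{1}{35} = \left(\left(34 - 24 - \frac{144}{7} + 42\right) + 222\right) \frac{1}{35} = \left(\frac{220}{7} + 222\right) \frac{1}{35} = \frac{1774}{7} \cdot \frac{1}{35} = \frac{1774}{245}$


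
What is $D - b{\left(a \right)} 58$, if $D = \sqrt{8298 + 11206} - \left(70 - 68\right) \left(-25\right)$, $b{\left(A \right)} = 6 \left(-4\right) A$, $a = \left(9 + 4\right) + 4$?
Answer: $23714 + 4 \sqrt{1219} \approx 23854.0$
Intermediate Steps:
$a = 17$ ($a = 13 + 4 = 17$)
$b{\left(A \right)} = - 24 A$
$D = 50 + 4 \sqrt{1219}$ ($D = \sqrt{19504} - 2 \left(-25\right) = 4 \sqrt{1219} - -50 = 4 \sqrt{1219} + 50 = 50 + 4 \sqrt{1219} \approx 189.66$)
$D - b{\left(a \right)} 58 = \left(50 + 4 \sqrt{1219}\right) - \left(-24\right) 17 \cdot 58 = \left(50 + 4 \sqrt{1219}\right) - \left(-408\right) 58 = \left(50 + 4 \sqrt{1219}\right) - -23664 = \left(50 + 4 \sqrt{1219}\right) + 23664 = 23714 + 4 \sqrt{1219}$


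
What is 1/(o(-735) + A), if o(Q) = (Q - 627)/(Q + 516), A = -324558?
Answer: -73/23692280 ≈ -3.0812e-6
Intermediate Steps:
o(Q) = (-627 + Q)/(516 + Q)
1/(o(-735) + A) = 1/((-627 - 735)/(516 - 735) - 324558) = 1/(-1362/(-219) - 324558) = 1/(-1/219*(-1362) - 324558) = 1/(454/73 - 324558) = 1/(-23692280/73) = -73/23692280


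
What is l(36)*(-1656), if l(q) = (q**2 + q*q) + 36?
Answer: -4351968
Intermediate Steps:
l(q) = 36 + 2*q**2 (l(q) = (q**2 + q**2) + 36 = 2*q**2 + 36 = 36 + 2*q**2)
l(36)*(-1656) = (36 + 2*36**2)*(-1656) = (36 + 2*1296)*(-1656) = (36 + 2592)*(-1656) = 2628*(-1656) = -4351968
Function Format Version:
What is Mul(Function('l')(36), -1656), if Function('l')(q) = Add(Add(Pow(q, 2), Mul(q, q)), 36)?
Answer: -4351968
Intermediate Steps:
Function('l')(q) = Add(36, Mul(2, Pow(q, 2))) (Function('l')(q) = Add(Add(Pow(q, 2), Pow(q, 2)), 36) = Add(Mul(2, Pow(q, 2)), 36) = Add(36, Mul(2, Pow(q, 2))))
Mul(Function('l')(36), -1656) = Mul(Add(36, Mul(2, Pow(36, 2))), -1656) = Mul(Add(36, Mul(2, 1296)), -1656) = Mul(Add(36, 2592), -1656) = Mul(2628, -1656) = -4351968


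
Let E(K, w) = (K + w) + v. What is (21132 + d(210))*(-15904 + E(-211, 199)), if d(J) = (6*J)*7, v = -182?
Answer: -482167296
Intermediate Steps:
d(J) = 42*J
E(K, w) = -182 + K + w (E(K, w) = (K + w) - 182 = -182 + K + w)
(21132 + d(210))*(-15904 + E(-211, 199)) = (21132 + 42*210)*(-15904 + (-182 - 211 + 199)) = (21132 + 8820)*(-15904 - 194) = 29952*(-16098) = -482167296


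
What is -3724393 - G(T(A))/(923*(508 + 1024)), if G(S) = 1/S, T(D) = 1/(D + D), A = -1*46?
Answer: -1316606445014/353509 ≈ -3.7244e+6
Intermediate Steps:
A = -46
T(D) = 1/(2*D)
-3724393 - G(T(A))/(923*(508 + 1024)) = -3724393 - 1/(((1/2)/(-46))*(923*(508 + 1024))) = -3724393 - 1/(((1/2)*(-1/46))*(923*1532)) = -3724393 - 1/((-1/92)*1414036) = -3724393 - (-92)/1414036 = -3724393 - 1*(-23/353509) = -3724393 + 23/353509 = -1316606445014/353509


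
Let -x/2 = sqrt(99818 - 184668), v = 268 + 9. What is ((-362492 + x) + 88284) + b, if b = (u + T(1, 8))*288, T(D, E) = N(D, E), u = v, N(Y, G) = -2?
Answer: -195008 - 10*I*sqrt(3394) ≈ -1.9501e+5 - 582.58*I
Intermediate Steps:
v = 277
u = 277
x = -10*I*sqrt(3394) (x = -2*sqrt(99818 - 184668) = -10*I*sqrt(3394) ≈ -582.58*I)
T(D, E) = -2
b = 79200 (b = (277 - 2)*288 = 275*288 = 79200)
((-362492 + x) + 88284) + b = ((-362492 - 10*I*sqrt(3394)) + 88284) + 79200 = (-274208 - 10*I*sqrt(3394)) + 79200 = -195008 - 10*I*sqrt(3394)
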